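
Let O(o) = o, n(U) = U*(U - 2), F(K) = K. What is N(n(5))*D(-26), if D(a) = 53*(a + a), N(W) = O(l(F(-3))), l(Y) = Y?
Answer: 8268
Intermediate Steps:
n(U) = U*(-2 + U)
N(W) = -3
D(a) = 106*a (D(a) = 53*(2*a) = 106*a)
N(n(5))*D(-26) = -318*(-26) = -3*(-2756) = 8268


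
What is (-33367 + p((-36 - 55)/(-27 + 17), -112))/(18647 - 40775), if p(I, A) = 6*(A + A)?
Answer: 34711/22128 ≈ 1.5686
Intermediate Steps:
p(I, A) = 12*A (p(I, A) = 6*(2*A) = 12*A)
(-33367 + p((-36 - 55)/(-27 + 17), -112))/(18647 - 40775) = (-33367 + 12*(-112))/(18647 - 40775) = (-33367 - 1344)/(-22128) = -34711*(-1/22128) = 34711/22128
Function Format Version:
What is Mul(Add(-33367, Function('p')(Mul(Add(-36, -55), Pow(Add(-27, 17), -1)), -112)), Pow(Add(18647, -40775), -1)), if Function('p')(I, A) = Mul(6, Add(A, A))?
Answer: Rational(34711, 22128) ≈ 1.5686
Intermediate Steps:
Function('p')(I, A) = Mul(12, A) (Function('p')(I, A) = Mul(6, Mul(2, A)) = Mul(12, A))
Mul(Add(-33367, Function('p')(Mul(Add(-36, -55), Pow(Add(-27, 17), -1)), -112)), Pow(Add(18647, -40775), -1)) = Mul(Add(-33367, Mul(12, -112)), Pow(Add(18647, -40775), -1)) = Mul(Add(-33367, -1344), Pow(-22128, -1)) = Mul(-34711, Rational(-1, 22128)) = Rational(34711, 22128)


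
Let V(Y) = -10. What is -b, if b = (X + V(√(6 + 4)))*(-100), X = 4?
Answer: -600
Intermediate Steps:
b = 600 (b = (4 - 10)*(-100) = -6*(-100) = 600)
-b = -1*600 = -600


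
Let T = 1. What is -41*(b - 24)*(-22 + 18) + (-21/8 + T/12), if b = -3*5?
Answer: -153565/24 ≈ -6398.5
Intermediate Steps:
b = -15
-41*(b - 24)*(-22 + 18) + (-21/8 + T/12) = -41*(-15 - 24)*(-22 + 18) + (-21/8 + 1/12) = -(-1599)*(-4) + (-21*1/8 + 1*(1/12)) = -41*156 + (-21/8 + 1/12) = -6396 - 61/24 = -153565/24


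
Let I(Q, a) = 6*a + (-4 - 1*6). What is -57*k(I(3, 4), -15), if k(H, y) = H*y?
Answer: 11970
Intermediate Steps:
I(Q, a) = -10 + 6*a (I(Q, a) = 6*a + (-4 - 6) = 6*a - 10 = -10 + 6*a)
-57*k(I(3, 4), -15) = -57*(-10 + 6*4)*(-15) = -57*(-10 + 24)*(-15) = -798*(-15) = -57*(-210) = 11970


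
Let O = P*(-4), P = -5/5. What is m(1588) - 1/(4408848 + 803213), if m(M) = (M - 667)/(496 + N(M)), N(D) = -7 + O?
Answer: 4800307688/2569546073 ≈ 1.8682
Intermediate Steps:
P = -1 (P = -5*1/5 = -1)
O = 4 (O = -1*(-4) = 4)
N(D) = -3 (N(D) = -7 + 4 = -3)
m(M) = -23/17 + M/493 (m(M) = (M - 667)/(496 - 3) = (-667 + M)/493 = (-667 + M)*(1/493) = -23/17 + M/493)
m(1588) - 1/(4408848 + 803213) = (-23/17 + (1/493)*1588) - 1/(4408848 + 803213) = (-23/17 + 1588/493) - 1/5212061 = 921/493 - 1*1/5212061 = 921/493 - 1/5212061 = 4800307688/2569546073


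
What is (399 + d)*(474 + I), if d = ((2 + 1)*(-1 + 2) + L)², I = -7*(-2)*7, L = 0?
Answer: 233376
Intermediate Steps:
I = 98 (I = 14*7 = 98)
d = 9 (d = ((2 + 1)*(-1 + 2) + 0)² = (3*1 + 0)² = (3 + 0)² = 3² = 9)
(399 + d)*(474 + I) = (399 + 9)*(474 + 98) = 408*572 = 233376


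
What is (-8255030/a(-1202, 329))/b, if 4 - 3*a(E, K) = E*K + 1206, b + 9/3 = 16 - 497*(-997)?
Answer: -4127515/32560420272 ≈ -0.00012676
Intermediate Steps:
b = 495522 (b = -3 + (16 - 497*(-997)) = -3 + (16 + 495509) = -3 + 495525 = 495522)
a(E, K) = -1202/3 - E*K/3 (a(E, K) = 4/3 - (E*K + 1206)/3 = 4/3 - (1206 + E*K)/3 = 4/3 + (-402 - E*K/3) = -1202/3 - E*K/3)
(-8255030/a(-1202, 329))/b = -8255030/(-1202/3 - ⅓*(-1202)*329)/495522 = -8255030/(-1202/3 + 395458/3)*(1/495522) = -8255030/394256/3*(1/495522) = -8255030*3/394256*(1/495522) = -12382545/197128*1/495522 = -4127515/32560420272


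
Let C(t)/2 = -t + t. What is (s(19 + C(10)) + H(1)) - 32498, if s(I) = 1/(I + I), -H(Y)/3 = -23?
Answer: -1232301/38 ≈ -32429.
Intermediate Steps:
H(Y) = 69 (H(Y) = -3*(-23) = 69)
C(t) = 0 (C(t) = 2*(-t + t) = 2*0 = 0)
s(I) = 1/(2*I)
(s(19 + C(10)) + H(1)) - 32498 = (1/(2*(19 + 0)) + 69) - 32498 = ((½)/19 + 69) - 32498 = ((½)*(1/19) + 69) - 32498 = (1/38 + 69) - 32498 = 2623/38 - 32498 = -1232301/38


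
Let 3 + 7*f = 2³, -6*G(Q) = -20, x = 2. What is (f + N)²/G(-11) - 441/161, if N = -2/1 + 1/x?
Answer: -115131/45080 ≈ -2.5539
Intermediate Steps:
G(Q) = 10/3 (G(Q) = -⅙*(-20) = 10/3)
f = 5/7 (f = -3/7 + (⅐)*2³ = -3/7 + (⅐)*8 = -3/7 + 8/7 = 5/7 ≈ 0.71429)
N = -3/2 (N = -2/1 + 1/2 = -2*1 + 1*(½) = -2 + ½ = -3/2 ≈ -1.5000)
(f + N)²/G(-11) - 441/161 = (5/7 - 3/2)²/(10/3) - 441/161 = (-11/14)²*(3/10) - 441*1/161 = (121/196)*(3/10) - 63/23 = 363/1960 - 63/23 = -115131/45080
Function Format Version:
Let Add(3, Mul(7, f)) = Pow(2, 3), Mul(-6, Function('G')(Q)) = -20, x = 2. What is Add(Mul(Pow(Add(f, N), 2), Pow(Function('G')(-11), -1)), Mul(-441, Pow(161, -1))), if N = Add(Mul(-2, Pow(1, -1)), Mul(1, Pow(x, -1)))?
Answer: Rational(-115131, 45080) ≈ -2.5539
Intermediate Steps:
Function('G')(Q) = Rational(10, 3) (Function('G')(Q) = Mul(Rational(-1, 6), -20) = Rational(10, 3))
f = Rational(5, 7) (f = Add(Rational(-3, 7), Mul(Rational(1, 7), Pow(2, 3))) = Add(Rational(-3, 7), Mul(Rational(1, 7), 8)) = Add(Rational(-3, 7), Rational(8, 7)) = Rational(5, 7) ≈ 0.71429)
N = Rational(-3, 2) (N = Add(Mul(-2, Pow(1, -1)), Mul(1, Pow(2, -1))) = Add(Mul(-2, 1), Mul(1, Rational(1, 2))) = Add(-2, Rational(1, 2)) = Rational(-3, 2) ≈ -1.5000)
Add(Mul(Pow(Add(f, N), 2), Pow(Function('G')(-11), -1)), Mul(-441, Pow(161, -1))) = Add(Mul(Pow(Add(Rational(5, 7), Rational(-3, 2)), 2), Pow(Rational(10, 3), -1)), Mul(-441, Pow(161, -1))) = Add(Mul(Pow(Rational(-11, 14), 2), Rational(3, 10)), Mul(-441, Rational(1, 161))) = Add(Mul(Rational(121, 196), Rational(3, 10)), Rational(-63, 23)) = Add(Rational(363, 1960), Rational(-63, 23)) = Rational(-115131, 45080)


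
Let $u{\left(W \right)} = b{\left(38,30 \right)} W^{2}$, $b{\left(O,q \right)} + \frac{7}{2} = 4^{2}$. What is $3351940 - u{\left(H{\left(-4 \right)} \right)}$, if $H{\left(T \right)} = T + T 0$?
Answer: $3351740$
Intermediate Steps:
$b{\left(O,q \right)} = \frac{25}{2}$ ($b{\left(O,q \right)} = - \frac{7}{2} + 4^{2} = - \frac{7}{2} + 16 = \frac{25}{2}$)
$H{\left(T \right)} = T$ ($H{\left(T \right)} = T + 0 = T$)
$u{\left(W \right)} = \frac{25 W^{2}}{2}$
$3351940 - u{\left(H{\left(-4 \right)} \right)} = 3351940 - \frac{25 \left(-4\right)^{2}}{2} = 3351940 - \frac{25}{2} \cdot 16 = 3351940 - 200 = 3351740$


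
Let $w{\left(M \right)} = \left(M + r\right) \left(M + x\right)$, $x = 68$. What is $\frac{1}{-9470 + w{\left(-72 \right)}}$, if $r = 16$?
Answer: $- \frac{1}{9246} \approx -0.00010815$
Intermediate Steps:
$w{\left(M \right)} = \left(16 + M\right) \left(68 + M\right)$ ($w{\left(M \right)} = \left(M + 16\right) \left(M + 68\right) = \left(16 + M\right) \left(68 + M\right)$)
$\frac{1}{-9470 + w{\left(-72 \right)}} = \frac{1}{-9470 + \left(1088 + \left(-72\right)^{2} + 84 \left(-72\right)\right)} = \frac{1}{-9470 + \left(1088 + 5184 - 6048\right)} = \frac{1}{-9470 + 224} = \frac{1}{-9246} = - \frac{1}{9246}$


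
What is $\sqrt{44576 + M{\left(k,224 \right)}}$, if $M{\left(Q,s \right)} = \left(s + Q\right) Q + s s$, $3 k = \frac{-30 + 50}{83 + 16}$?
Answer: $\frac{4 \sqrt{522456883}}{297} \approx 307.84$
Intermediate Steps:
$k = \frac{20}{297}$ ($k = \frac{\left(-30 + 50\right) \frac{1}{83 + 16}}{3} = \frac{20 \cdot \frac{1}{99}}{3} = \frac{1}{3} \cdot \frac{20}{99} = \frac{20}{297} \approx 0.06734$)
$M{\left(Q,s \right)} = s^{2} + Q \left(Q + s\right)$ ($M{\left(Q,s \right)} = \left(Q + s\right) Q + s^{2} = Q \left(Q + s\right) + s^{2} = s^{2} + Q \left(Q + s\right)$)
$\sqrt{44576 + M{\left(k,224 \right)}} = \sqrt{44576 + \left(\left(\frac{20}{297}\right)^{2} + 224^{2} + \frac{20}{297} \cdot 224\right)} = \sqrt{44576 + \left(\frac{400}{88209} + 50176 + \frac{4480}{297}\right)} = \sqrt{44576 + \frac{4427305744}{88209}} = \sqrt{\frac{8359310128}{88209}} = \frac{4 \sqrt{522456883}}{297}$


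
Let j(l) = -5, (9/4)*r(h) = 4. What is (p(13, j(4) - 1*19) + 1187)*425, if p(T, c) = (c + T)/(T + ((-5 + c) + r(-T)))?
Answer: 64614875/128 ≈ 5.0480e+5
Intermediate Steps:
r(h) = 16/9 (r(h) = (4/9)*4 = 16/9)
p(T, c) = (T + c)/(-29/9 + T + c) (p(T, c) = (c + T)/(T + ((-5 + c) + 16/9)) = (T + c)/(T + (-29/9 + c)) = (T + c)/(-29/9 + T + c))
(p(13, j(4) - 1*19) + 1187)*425 = (9*(13 + (-5 - 1*19))/(-29 + 9*13 + 9*(-5 - 1*19)) + 1187)*425 = (9*(13 + (-5 - 19))/(-29 + 117 + 9*(-5 - 19)) + 1187)*425 = (9*(13 - 24)/(-29 + 117 + 9*(-24)) + 1187)*425 = (9*(-11)/(-29 + 117 - 216) + 1187)*425 = (9*(-11)/(-128) + 1187)*425 = (9*(-1/128)*(-11) + 1187)*425 = (99/128 + 1187)*425 = (152035/128)*425 = 64614875/128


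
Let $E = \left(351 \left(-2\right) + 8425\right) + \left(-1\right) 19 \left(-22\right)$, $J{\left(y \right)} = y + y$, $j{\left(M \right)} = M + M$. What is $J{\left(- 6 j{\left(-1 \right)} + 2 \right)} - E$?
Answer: $-8113$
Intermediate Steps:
$j{\left(M \right)} = 2 M$
$J{\left(y \right)} = 2 y$
$E = 8141$ ($E = \left(-702 + 8425\right) - -418 = 7723 + 418 = 8141$)
$J{\left(- 6 j{\left(-1 \right)} + 2 \right)} - E = 2 \left(- 6 \cdot 2 \left(-1\right) + 2\right) - 8141 = 2 \left(\left(-6\right) \left(-2\right) + 2\right) - 8141 = 2 \left(12 + 2\right) - 8141 = 2 \cdot 14 - 8141 = 28 - 8141 = -8113$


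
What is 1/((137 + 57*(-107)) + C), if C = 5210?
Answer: -1/752 ≈ -0.0013298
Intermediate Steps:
1/((137 + 57*(-107)) + C) = 1/((137 + 57*(-107)) + 5210) = 1/((137 - 6099) + 5210) = 1/(-5962 + 5210) = 1/(-752) = -1/752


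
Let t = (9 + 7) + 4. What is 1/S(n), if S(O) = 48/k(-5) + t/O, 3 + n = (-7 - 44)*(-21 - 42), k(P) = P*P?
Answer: 8025/15458 ≈ 0.51915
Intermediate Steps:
t = 20 (t = 16 + 4 = 20)
k(P) = P**2
n = 3210 (n = -3 + (-7 - 44)*(-21 - 42) = -3 - 51*(-63) = -3 + 3213 = 3210)
S(O) = 48/25 + 20/O (S(O) = 48/((-5)**2) + 20/O = 48/25 + 20/O)
1/S(n) = 1/(48/25 + 20/3210) = 1/(48/25 + 20*(1/3210)) = 1/(48/25 + 2/321) = 1/(15458/8025) = 8025/15458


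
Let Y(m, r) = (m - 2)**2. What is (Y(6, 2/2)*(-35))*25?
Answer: -14000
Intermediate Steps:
Y(m, r) = (-2 + m)**2
(Y(6, 2/2)*(-35))*25 = ((-2 + 6)**2*(-35))*25 = (4**2*(-35))*25 = (16*(-35))*25 = -560*25 = -14000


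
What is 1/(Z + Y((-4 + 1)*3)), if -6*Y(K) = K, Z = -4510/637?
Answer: -1274/7109 ≈ -0.17921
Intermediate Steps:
Z = -4510/637 (Z = -4510*1/637 = -4510/637 ≈ -7.0801)
Y(K) = -K/6
1/(Z + Y((-4 + 1)*3)) = 1/(-4510/637 - (-4 + 1)*3/6) = 1/(-4510/637 - (-1)*3/2) = 1/(-4510/637 - ⅙*(-9)) = 1/(-4510/637 + 3/2) = 1/(-7109/1274) = -1274/7109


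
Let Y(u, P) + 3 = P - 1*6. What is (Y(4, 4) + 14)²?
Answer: 81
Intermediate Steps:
Y(u, P) = -9 + P (Y(u, P) = -3 + (P - 1*6) = -3 + (P - 6) = -3 + (-6 + P) = -9 + P)
(Y(4, 4) + 14)² = ((-9 + 4) + 14)² = (-5 + 14)² = 9² = 81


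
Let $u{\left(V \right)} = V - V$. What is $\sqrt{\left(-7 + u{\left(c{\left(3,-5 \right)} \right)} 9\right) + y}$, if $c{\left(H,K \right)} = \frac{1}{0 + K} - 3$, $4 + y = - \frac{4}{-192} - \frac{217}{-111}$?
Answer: $\frac{i \sqrt{1778997}}{444} \approx 3.004 i$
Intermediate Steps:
$y = - \frac{3595}{1776}$ ($y = -4 - \left(- \frac{217}{111} - \frac{1}{48}\right) = -4 - - \frac{3509}{1776} = -4 + \left(\frac{1}{48} + \frac{217}{111}\right) = -4 + \frac{3509}{1776} = - \frac{3595}{1776} \approx -2.0242$)
$c{\left(H,K \right)} = -3 + \frac{1}{K}$ ($c{\left(H,K \right)} = \frac{1}{K} - 3 = -3 + \frac{1}{K}$)
$u{\left(V \right)} = 0$
$\sqrt{\left(-7 + u{\left(c{\left(3,-5 \right)} \right)} 9\right) + y} = \sqrt{\left(-7 + 0 \cdot 9\right) - \frac{3595}{1776}} = \sqrt{\left(-7 + 0\right) - \frac{3595}{1776}} = \sqrt{-7 - \frac{3595}{1776}} = \sqrt{- \frac{16027}{1776}} = \frac{i \sqrt{1778997}}{444}$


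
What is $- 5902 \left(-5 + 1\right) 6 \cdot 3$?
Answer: $424944$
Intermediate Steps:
$- 5902 \left(-5 + 1\right) 6 \cdot 3 = - 5902 \left(-4\right) 6 \cdot 3 = - 5902 \left(\left(-24\right) 3\right) = \left(-5902\right) \left(-72\right) = 424944$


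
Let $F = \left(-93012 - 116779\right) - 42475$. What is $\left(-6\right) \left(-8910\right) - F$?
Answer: $305726$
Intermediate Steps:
$F = -252266$ ($F = -209791 - 42475 = -252266$)
$\left(-6\right) \left(-8910\right) - F = \left(-6\right) \left(-8910\right) - -252266 = 53460 + 252266 = 305726$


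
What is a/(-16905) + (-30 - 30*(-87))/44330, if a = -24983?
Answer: 16444447/10705695 ≈ 1.5360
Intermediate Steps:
a/(-16905) + (-30 - 30*(-87))/44330 = -24983/(-16905) + (-30 - 30*(-87))/44330 = -24983*(-1/16905) + (-30 + 2610)*(1/44330) = 3569/2415 + 2580*(1/44330) = 3569/2415 + 258/4433 = 16444447/10705695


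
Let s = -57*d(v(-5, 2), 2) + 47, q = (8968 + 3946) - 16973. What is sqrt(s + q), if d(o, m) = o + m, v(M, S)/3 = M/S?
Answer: I*sqrt(14794)/2 ≈ 60.815*I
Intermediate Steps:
v(M, S) = 3*M/S (v(M, S) = 3*(M/S) = 3*M/S)
d(o, m) = m + o
q = -4059 (q = 12914 - 16973 = -4059)
s = 721/2 (s = -57*(2 + 3*(-5)/2) + 47 = -57*(2 + 3*(-5)*(1/2)) + 47 = -57*(2 - 15/2) + 47 = -57*(-11/2) + 47 = 627/2 + 47 = 721/2 ≈ 360.50)
sqrt(s + q) = sqrt(721/2 - 4059) = sqrt(-7397/2) = I*sqrt(14794)/2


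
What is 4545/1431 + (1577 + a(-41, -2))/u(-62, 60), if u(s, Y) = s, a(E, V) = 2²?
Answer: -7099/318 ≈ -22.324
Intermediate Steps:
a(E, V) = 4
4545/1431 + (1577 + a(-41, -2))/u(-62, 60) = 4545/1431 + (1577 + 4)/(-62) = 4545*(1/1431) + 1581*(-1/62) = 505/159 - 51/2 = -7099/318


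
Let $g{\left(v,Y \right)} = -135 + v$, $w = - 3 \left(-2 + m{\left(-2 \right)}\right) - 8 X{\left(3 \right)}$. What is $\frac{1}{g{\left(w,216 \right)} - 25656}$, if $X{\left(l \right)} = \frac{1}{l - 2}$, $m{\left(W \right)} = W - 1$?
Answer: $- \frac{1}{25784} \approx -3.8784 \cdot 10^{-5}$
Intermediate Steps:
$m{\left(W \right)} = -1 + W$ ($m{\left(W \right)} = W - 1 = -1 + W$)
$X{\left(l \right)} = \frac{1}{-2 + l}$
$w = 7$ ($w = - 3 \left(-2 - 3\right) - \frac{8}{-2 + 3} = - 3 \left(-2 - 3\right) - \frac{8}{1} = \left(-3\right) \left(-5\right) - 8 = 15 - 8 = 7$)
$\frac{1}{g{\left(w,216 \right)} - 25656} = \frac{1}{\left(-135 + 7\right) - 25656} = \frac{1}{-128 - 25656} = \frac{1}{-25784} = - \frac{1}{25784}$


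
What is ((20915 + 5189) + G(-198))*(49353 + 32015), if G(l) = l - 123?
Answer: 2097911144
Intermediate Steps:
G(l) = -123 + l
((20915 + 5189) + G(-198))*(49353 + 32015) = ((20915 + 5189) + (-123 - 198))*(49353 + 32015) = (26104 - 321)*81368 = 25783*81368 = 2097911144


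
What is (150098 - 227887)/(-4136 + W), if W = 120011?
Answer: -77789/115875 ≈ -0.67132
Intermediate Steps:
(150098 - 227887)/(-4136 + W) = (150098 - 227887)/(-4136 + 120011) = -77789/115875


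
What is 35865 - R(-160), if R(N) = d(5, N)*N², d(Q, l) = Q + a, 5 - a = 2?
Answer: -168935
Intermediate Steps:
a = 3 (a = 5 - 1*2 = 5 - 2 = 3)
d(Q, l) = 3 + Q (d(Q, l) = Q + 3 = 3 + Q)
R(N) = 8*N² (R(N) = (3 + 5)*N² = 8*N²)
35865 - R(-160) = 35865 - 8*(-160)² = 35865 - 8*25600 = 35865 - 1*204800 = 35865 - 204800 = -168935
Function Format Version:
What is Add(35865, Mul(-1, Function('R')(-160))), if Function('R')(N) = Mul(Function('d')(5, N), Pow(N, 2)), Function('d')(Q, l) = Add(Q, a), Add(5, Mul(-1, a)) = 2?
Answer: -168935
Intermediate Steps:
a = 3 (a = Add(5, Mul(-1, 2)) = Add(5, -2) = 3)
Function('d')(Q, l) = Add(3, Q) (Function('d')(Q, l) = Add(Q, 3) = Add(3, Q))
Function('R')(N) = Mul(8, Pow(N, 2)) (Function('R')(N) = Mul(Add(3, 5), Pow(N, 2)) = Mul(8, Pow(N, 2)))
Add(35865, Mul(-1, Function('R')(-160))) = Add(35865, Mul(-1, Mul(8, Pow(-160, 2)))) = Add(35865, Mul(-1, Mul(8, 25600))) = Add(35865, Mul(-1, 204800)) = Add(35865, -204800) = -168935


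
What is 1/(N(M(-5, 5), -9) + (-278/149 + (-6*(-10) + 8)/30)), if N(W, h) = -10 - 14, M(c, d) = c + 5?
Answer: -2235/52744 ≈ -0.042374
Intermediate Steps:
M(c, d) = 5 + c
N(W, h) = -24
1/(N(M(-5, 5), -9) + (-278/149 + (-6*(-10) + 8)/30)) = 1/(-24 + (-278/149 + (-6*(-10) + 8)/30)) = 1/(-24 + (-278*1/149 + (60 + 8)*(1/30))) = 1/(-24 + (-278/149 + 68*(1/30))) = 1/(-24 + (-278/149 + 34/15)) = 1/(-24 + 896/2235) = 1/(-52744/2235) = -2235/52744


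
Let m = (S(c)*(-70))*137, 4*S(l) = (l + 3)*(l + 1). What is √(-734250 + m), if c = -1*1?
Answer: 5*I*√29370 ≈ 856.88*I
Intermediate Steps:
c = -1
S(l) = (1 + l)*(3 + l)/4 (S(l) = ((l + 3)*(l + 1))/4 = ((3 + l)*(1 + l))/4 = ((1 + l)*(3 + l))/4 = (1 + l)*(3 + l)/4)
m = 0 (m = ((¾ - 1 + (¼)*(-1)²)*(-70))*137 = ((¾ - 1 + (¼)*1)*(-70))*137 = ((¾ - 1 + ¼)*(-70))*137 = (0*(-70))*137 = 0*137 = 0)
√(-734250 + m) = √(-734250 + 0) = √(-734250) = 5*I*√29370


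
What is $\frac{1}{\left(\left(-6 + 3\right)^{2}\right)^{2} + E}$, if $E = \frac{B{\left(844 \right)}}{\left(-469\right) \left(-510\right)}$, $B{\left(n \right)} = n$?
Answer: $\frac{119595}{9687617} \approx 0.012345$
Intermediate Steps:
$E = \frac{422}{119595}$ ($E = \frac{844}{\left(-469\right) \left(-510\right)} = \frac{844}{239190} = 844 \cdot \frac{1}{239190} = \frac{422}{119595} \approx 0.0035286$)
$\frac{1}{\left(\left(-6 + 3\right)^{2}\right)^{2} + E} = \frac{1}{\left(\left(-6 + 3\right)^{2}\right)^{2} + \frac{422}{119595}} = \frac{1}{\left(\left(-3\right)^{2}\right)^{2} + \frac{422}{119595}} = \frac{1}{9^{2} + \frac{422}{119595}} = \frac{1}{81 + \frac{422}{119595}} = \frac{1}{\frac{9687617}{119595}} = \frac{119595}{9687617}$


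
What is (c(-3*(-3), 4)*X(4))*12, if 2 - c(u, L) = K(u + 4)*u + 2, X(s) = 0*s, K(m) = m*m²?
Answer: 0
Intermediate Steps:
K(m) = m³
X(s) = 0
c(u, L) = -u*(4 + u)³ (c(u, L) = 2 - ((u + 4)³*u + 2) = 2 - ((4 + u)³*u + 2) = 2 - (u*(4 + u)³ + 2) = 2 - (2 + u*(4 + u)³) = 2 + (-2 - u*(4 + u)³) = -u*(4 + u)³)
(c(-3*(-3), 4)*X(4))*12 = (-(-3*(-3))*(4 - 3*(-3))³*0)*12 = (-1*9*(4 + 9)³*0)*12 = (-1*9*13³*0)*12 = (-1*9*2197*0)*12 = -19773*0*12 = 0*12 = 0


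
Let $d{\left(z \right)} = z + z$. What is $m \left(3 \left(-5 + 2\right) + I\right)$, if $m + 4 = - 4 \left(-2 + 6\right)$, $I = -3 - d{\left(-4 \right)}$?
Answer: $80$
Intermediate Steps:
$d{\left(z \right)} = 2 z$
$I = 5$ ($I = -3 - 2 \left(-4\right) = -3 - -8 = -3 + 8 = 5$)
$m = -20$ ($m = -4 - 4 \left(-2 + 6\right) = -4 - 16 = -20$)
$m \left(3 \left(-5 + 2\right) + I\right) = - 20 \left(3 \left(-5 + 2\right) + 5\right) = - 20 \left(3 \left(-3\right) + 5\right) = - 20 \left(-9 + 5\right) = \left(-20\right) \left(-4\right) = 80$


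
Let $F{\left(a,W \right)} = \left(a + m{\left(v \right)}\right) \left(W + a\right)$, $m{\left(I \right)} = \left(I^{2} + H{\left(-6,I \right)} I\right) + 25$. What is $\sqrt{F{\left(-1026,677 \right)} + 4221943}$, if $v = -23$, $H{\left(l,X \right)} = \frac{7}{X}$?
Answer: $2 \sqrt{1096057} \approx 2093.9$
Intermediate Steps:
$m{\left(I \right)} = 32 + I^{2}$ ($m{\left(I \right)} = \left(I^{2} + \frac{7}{I} I\right) + 25 = \left(I^{2} + 7\right) + 25 = \left(7 + I^{2}\right) + 25 = 32 + I^{2}$)
$F{\left(a,W \right)} = \left(561 + a\right) \left(W + a\right)$ ($F{\left(a,W \right)} = \left(a + \left(32 + \left(-23\right)^{2}\right)\right) \left(W + a\right) = \left(a + \left(32 + 529\right)\right) \left(W + a\right) = \left(a + 561\right) \left(W + a\right) = \left(561 + a\right) \left(W + a\right)$)
$\sqrt{F{\left(-1026,677 \right)} + 4221943} = \sqrt{\left(\left(-1026\right)^{2} + 561 \cdot 677 + 561 \left(-1026\right) + 677 \left(-1026\right)\right) + 4221943} = \sqrt{\left(1052676 + 379797 - 575586 - 694602\right) + 4221943} = \sqrt{162285 + 4221943} = \sqrt{4384228} = 2 \sqrt{1096057}$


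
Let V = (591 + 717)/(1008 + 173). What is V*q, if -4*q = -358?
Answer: 117066/1181 ≈ 99.125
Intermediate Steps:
q = 179/2 (q = -1/4*(-358) = 179/2 ≈ 89.500)
V = 1308/1181 ≈ 1.1075
V*q = (1308/1181)*(179/2) = 117066/1181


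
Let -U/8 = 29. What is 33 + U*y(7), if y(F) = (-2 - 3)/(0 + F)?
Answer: 1391/7 ≈ 198.71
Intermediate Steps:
U = -232 (U = -8*29 = -232)
y(F) = -5/F
33 + U*y(7) = 33 - (-1160)/7 = 33 - 232*(-5/7) = 33 + 1160/7 = 1391/7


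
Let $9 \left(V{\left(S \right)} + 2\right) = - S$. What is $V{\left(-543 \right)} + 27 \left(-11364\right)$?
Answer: $- \frac{920309}{3} \approx -3.0677 \cdot 10^{5}$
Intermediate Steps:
$V{\left(S \right)} = -2 - \frac{S}{9}$ ($V{\left(S \right)} = -2 + \frac{\left(-1\right) S}{9} = -2 - \frac{S}{9}$)
$V{\left(-543 \right)} + 27 \left(-11364\right) = \left(-2 - - \frac{181}{3}\right) + 27 \left(-11364\right) = \left(-2 + \frac{181}{3}\right) - 306828 = \frac{175}{3} - 306828 = - \frac{920309}{3}$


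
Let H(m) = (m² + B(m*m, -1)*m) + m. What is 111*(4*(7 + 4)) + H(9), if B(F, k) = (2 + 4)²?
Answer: 5298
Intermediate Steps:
B(F, k) = 36 (B(F, k) = 6² = 36)
H(m) = m² + 37*m (H(m) = (m² + 36*m) + m = m² + 37*m)
111*(4*(7 + 4)) + H(9) = 111*(4*(7 + 4)) + 9*(37 + 9) = 111*(4*11) + 9*46 = 111*44 + 414 = 4884 + 414 = 5298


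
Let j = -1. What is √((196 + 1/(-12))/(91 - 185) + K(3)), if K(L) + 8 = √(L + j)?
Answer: √(-3207750 + 318096*√2)/564 ≈ 2.9445*I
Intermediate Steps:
K(L) = -8 + √(-1 + L) (K(L) = -8 + √(L - 1) = -8 + √(-1 + L))
√((196 + 1/(-12))/(91 - 185) + K(3)) = √((196 + 1/(-12))/(91 - 185) + (-8 + √(-1 + 3))) = √((196 - 1/12)/(-94) + (-8 + √2)) = √((2351/12)*(-1/94) + (-8 + √2)) = √(-2351/1128 + (-8 + √2)) = √(-11375/1128 + √2)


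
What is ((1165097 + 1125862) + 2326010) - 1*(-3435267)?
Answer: 8052236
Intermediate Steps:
((1165097 + 1125862) + 2326010) - 1*(-3435267) = (2290959 + 2326010) + 3435267 = 4616969 + 3435267 = 8052236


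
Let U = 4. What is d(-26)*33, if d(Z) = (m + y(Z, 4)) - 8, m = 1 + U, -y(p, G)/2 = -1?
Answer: -33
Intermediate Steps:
y(p, G) = 2 (y(p, G) = -2*(-1) = 2)
m = 5 (m = 1 + 4 = 5)
d(Z) = -1 (d(Z) = (5 + 2) - 8 = 7 - 8 = -1)
d(-26)*33 = -1*33 = -33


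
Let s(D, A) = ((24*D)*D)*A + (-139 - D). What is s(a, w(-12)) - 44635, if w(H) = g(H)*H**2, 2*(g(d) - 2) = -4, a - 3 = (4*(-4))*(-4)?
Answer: -44841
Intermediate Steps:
a = 67 (a = 3 + (4*(-4))*(-4) = 3 - 16*(-4) = 3 + 64 = 67)
g(d) = 0 (g(d) = 2 + (1/2)*(-4) = 2 - 2 = 0)
w(H) = 0 (w(H) = 0*H**2 = 0)
s(D, A) = -139 - D + 24*A*D**2 (s(D, A) = (24*D**2)*A + (-139 - D) = 24*A*D**2 + (-139 - D) = -139 - D + 24*A*D**2)
s(a, w(-12)) - 44635 = (-139 - 1*67 + 24*0*67**2) - 44635 = (-139 - 67 + 24*0*4489) - 44635 = (-139 - 67 + 0) - 44635 = -206 - 44635 = -44841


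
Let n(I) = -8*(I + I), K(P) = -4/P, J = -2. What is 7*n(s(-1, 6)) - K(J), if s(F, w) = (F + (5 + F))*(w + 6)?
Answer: -4034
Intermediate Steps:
s(F, w) = (5 + 2*F)*(6 + w)
n(I) = -16*I
7*n(s(-1, 6)) - K(J) = 7*(-16*(30 + 5*6 + 12*(-1) + 2*(-1)*6)) - (-4)/(-2) = 7*(-16*(30 + 30 - 12 - 12)) - (-4)*(-1)/2 = 7*(-16*36) - 1*2 = 7*(-576) - 2 = -4032 - 2 = -4034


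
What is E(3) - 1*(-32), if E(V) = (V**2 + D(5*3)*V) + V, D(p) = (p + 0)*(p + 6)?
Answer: 989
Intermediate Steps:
D(p) = p*(6 + p)
E(V) = V**2 + 316*V (E(V) = (V**2 + ((5*3)*(6 + 5*3))*V) + V = (V**2 + (15*(6 + 15))*V) + V = (V**2 + (15*21)*V) + V = (V**2 + 315*V) + V = V**2 + 316*V)
E(3) - 1*(-32) = 3*(316 + 3) - 1*(-32) = 3*319 + 32 = 957 + 32 = 989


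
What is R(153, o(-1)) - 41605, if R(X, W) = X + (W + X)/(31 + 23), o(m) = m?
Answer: -1119128/27 ≈ -41449.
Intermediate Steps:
R(X, W) = W/54 + 55*X/54 (R(X, W) = X + (W + X)/54 = X + (W + X)*(1/54) = X + (W/54 + X/54) = W/54 + 55*X/54)
R(153, o(-1)) - 41605 = ((1/54)*(-1) + (55/54)*153) - 41605 = (-1/54 + 935/6) - 41605 = 4207/27 - 41605 = -1119128/27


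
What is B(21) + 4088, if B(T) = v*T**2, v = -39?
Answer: -13111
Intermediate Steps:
B(T) = -39*T**2
B(21) + 4088 = -39*21**2 + 4088 = -39*441 + 4088 = -17199 + 4088 = -13111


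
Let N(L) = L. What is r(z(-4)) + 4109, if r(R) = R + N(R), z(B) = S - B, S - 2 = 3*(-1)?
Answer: 4115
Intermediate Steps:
S = -1 (S = 2 + 3*(-1) = 2 - 3 = -1)
z(B) = -1 - B
r(R) = 2*R (r(R) = R + R = 2*R)
r(z(-4)) + 4109 = 2*(-1 - 1*(-4)) + 4109 = 2*(-1 + 4) + 4109 = 2*3 + 4109 = 6 + 4109 = 4115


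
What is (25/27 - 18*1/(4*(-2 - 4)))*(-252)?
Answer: -1267/3 ≈ -422.33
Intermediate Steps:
(25/27 - 18*1/(4*(-2 - 4)))*(-252) = (25*(1/27) - 18/((-6*4)))*(-252) = (25/27 - 18/(-24))*(-252) = (25/27 - 18*(-1/24))*(-252) = (25/27 + 3/4)*(-252) = (181/108)*(-252) = -1267/3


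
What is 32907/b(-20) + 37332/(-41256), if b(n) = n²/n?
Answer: -18866081/11460 ≈ -1646.3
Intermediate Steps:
b(n) = n
32907/b(-20) + 37332/(-41256) = 32907/(-20) + 37332/(-41256) = 32907*(-1/20) + 37332*(-1/41256) = -32907/20 - 1037/1146 = -18866081/11460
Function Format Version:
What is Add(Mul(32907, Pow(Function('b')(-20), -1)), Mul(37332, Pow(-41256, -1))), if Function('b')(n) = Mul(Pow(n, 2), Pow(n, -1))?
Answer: Rational(-18866081, 11460) ≈ -1646.3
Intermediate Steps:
Function('b')(n) = n
Add(Mul(32907, Pow(Function('b')(-20), -1)), Mul(37332, Pow(-41256, -1))) = Add(Mul(32907, Pow(-20, -1)), Mul(37332, Pow(-41256, -1))) = Add(Mul(32907, Rational(-1, 20)), Mul(37332, Rational(-1, 41256))) = Add(Rational(-32907, 20), Rational(-1037, 1146)) = Rational(-18866081, 11460)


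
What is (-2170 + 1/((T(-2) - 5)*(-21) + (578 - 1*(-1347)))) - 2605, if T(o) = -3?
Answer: -9994074/2093 ≈ -4775.0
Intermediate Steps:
(-2170 + 1/((T(-2) - 5)*(-21) + (578 - 1*(-1347)))) - 2605 = (-2170 + 1/((-3 - 5)*(-21) + (578 - 1*(-1347)))) - 2605 = (-2170 + 1/(-8*(-21) + (578 + 1347))) - 2605 = (-2170 + 1/(168 + 1925)) - 2605 = (-2170 + 1/2093) - 2605 = -4541809/2093 - 2605 = -9994074/2093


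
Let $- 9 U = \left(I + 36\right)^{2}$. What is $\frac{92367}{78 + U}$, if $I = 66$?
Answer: $- \frac{8397}{98} \approx -85.684$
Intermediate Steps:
$U = -1156$ ($U = - \frac{\left(66 + 36\right)^{2}}{9} = - \frac{102^{2}}{9} = \left(- \frac{1}{9}\right) 10404 = -1156$)
$\frac{92367}{78 + U} = \frac{92367}{78 - 1156} = \frac{92367}{-1078} = 92367 \left(- \frac{1}{1078}\right) = - \frac{8397}{98}$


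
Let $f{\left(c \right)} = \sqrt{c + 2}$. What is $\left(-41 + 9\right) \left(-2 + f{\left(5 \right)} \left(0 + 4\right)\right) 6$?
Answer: $384 - 768 \sqrt{7} \approx -1647.9$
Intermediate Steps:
$f{\left(c \right)} = \sqrt{2 + c}$
$\left(-41 + 9\right) \left(-2 + f{\left(5 \right)} \left(0 + 4\right)\right) 6 = \left(-41 + 9\right) \left(-2 + \sqrt{2 + 5} \left(0 + 4\right)\right) 6 = - 32 \left(-2 + \sqrt{7} \cdot 4\right) 6 = - 32 \left(-2 + 4 \sqrt{7}\right) 6 = - 32 \left(-12 + 24 \sqrt{7}\right) = 384 - 768 \sqrt{7}$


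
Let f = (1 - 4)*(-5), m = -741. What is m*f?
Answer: -11115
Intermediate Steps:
f = 15 (f = -3*(-5) = 15)
m*f = -741*15 = -11115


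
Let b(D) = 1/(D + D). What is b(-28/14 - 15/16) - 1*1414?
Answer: -66466/47 ≈ -1414.2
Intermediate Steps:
b(D) = 1/(2*D)
b(-28/14 - 15/16) - 1*1414 = 1/(2*(-28/14 - 15/16)) - 1*1414 = 1/(2*(-28*1/14 - 15*1/16)) - 1414 = 1/(2*(-2 - 15/16)) - 1414 = 1/(2*(-47/16)) - 1414 = (1/2)*(-16/47) - 1414 = -8/47 - 1414 = -66466/47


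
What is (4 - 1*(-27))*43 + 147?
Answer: 1480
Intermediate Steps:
(4 - 1*(-27))*43 + 147 = (4 + 27)*43 + 147 = 31*43 + 147 = 1333 + 147 = 1480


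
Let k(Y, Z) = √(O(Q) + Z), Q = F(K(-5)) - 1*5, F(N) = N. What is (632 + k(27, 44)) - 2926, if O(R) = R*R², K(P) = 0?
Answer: -2294 + 9*I ≈ -2294.0 + 9.0*I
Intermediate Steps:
Q = -5 (Q = 0 - 1*5 = 0 - 5 = -5)
O(R) = R³
k(Y, Z) = √(-125 + Z) (k(Y, Z) = √((-5)³ + Z) = √(-125 + Z))
(632 + k(27, 44)) - 2926 = (632 + √(-125 + 44)) - 2926 = (632 + √(-81)) - 2926 = (632 + 9*I) - 2926 = -2294 + 9*I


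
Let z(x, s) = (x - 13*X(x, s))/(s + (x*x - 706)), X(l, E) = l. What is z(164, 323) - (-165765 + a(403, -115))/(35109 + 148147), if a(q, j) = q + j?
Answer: 4026643893/4858666328 ≈ 0.82876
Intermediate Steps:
a(q, j) = j + q
z(x, s) = -12*x/(-706 + s + x²) (z(x, s) = (x - 13*x)/(s + (x*x - 706)) = (-12*x)/(s + (x² - 706)) = (-12*x)/(s + (-706 + x²)) = (-12*x)/(-706 + s + x²) = -12*x/(-706 + s + x²))
z(164, 323) - (-165765 + a(403, -115))/(35109 + 148147) = -12*164/(-706 + 323 + 164²) - (-165765 + (-115 + 403))/(35109 + 148147) = -12*164/(-706 + 323 + 26896) - (-165765 + 288)/183256 = -12*164/26513 - (-165477)/183256 = -12*164*1/26513 - 1*(-165477/183256) = -1968/26513 + 165477/183256 = 4026643893/4858666328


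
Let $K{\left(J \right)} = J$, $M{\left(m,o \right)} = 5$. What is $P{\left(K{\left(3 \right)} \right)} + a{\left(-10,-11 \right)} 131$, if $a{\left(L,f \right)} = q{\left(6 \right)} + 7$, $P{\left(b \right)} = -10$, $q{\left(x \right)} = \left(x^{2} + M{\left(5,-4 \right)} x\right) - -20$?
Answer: $12173$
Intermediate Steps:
$q{\left(x \right)} = 20 + x^{2} + 5 x$ ($q{\left(x \right)} = \left(x^{2} + 5 x\right) - -20 = \left(x^{2} + 5 x\right) + 20 = 20 + x^{2} + 5 x$)
$a{\left(L,f \right)} = 93$ ($a{\left(L,f \right)} = \left(20 + 6^{2} + 5 \cdot 6\right) + 7 = \left(20 + 36 + 30\right) + 7 = 86 + 7 = 93$)
$P{\left(K{\left(3 \right)} \right)} + a{\left(-10,-11 \right)} 131 = -10 + 93 \cdot 131 = -10 + 12183 = 12173$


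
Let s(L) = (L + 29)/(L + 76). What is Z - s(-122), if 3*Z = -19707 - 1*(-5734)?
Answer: -643037/138 ≈ -4659.7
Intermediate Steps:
Z = -13973/3 (Z = (-19707 - 1*(-5734))/3 = (-19707 + 5734)/3 = (1/3)*(-13973) = -13973/3 ≈ -4657.7)
s(L) = (29 + L)/(76 + L)
Z - s(-122) = -13973/3 - (29 - 122)/(76 - 122) = -13973/3 - (-93)/(-46) = -13973/3 - (-1)*(-93)/46 = -13973/3 - 1*93/46 = -13973/3 - 93/46 = -643037/138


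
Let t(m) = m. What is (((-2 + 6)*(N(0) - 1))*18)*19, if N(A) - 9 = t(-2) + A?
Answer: 8208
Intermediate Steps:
N(A) = 7 + A (N(A) = 9 + (-2 + A) = 7 + A)
(((-2 + 6)*(N(0) - 1))*18)*19 = (((-2 + 6)*((7 + 0) - 1))*18)*19 = ((4*(7 - 1))*18)*19 = ((4*6)*18)*19 = (24*18)*19 = 432*19 = 8208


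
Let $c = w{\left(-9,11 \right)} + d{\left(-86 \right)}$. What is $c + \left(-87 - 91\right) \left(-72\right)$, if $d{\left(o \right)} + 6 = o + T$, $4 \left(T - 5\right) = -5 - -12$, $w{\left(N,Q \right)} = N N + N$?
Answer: $\frac{51211}{4} \approx 12803.0$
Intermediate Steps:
$w{\left(N,Q \right)} = N + N^{2}$ ($w{\left(N,Q \right)} = N^{2} + N = N + N^{2}$)
$T = \frac{27}{4}$ ($T = 5 + \frac{-5 - -12}{4} = 5 + \frac{-5 + 12}{4} = 5 + \frac{1}{4} \cdot 7 = 5 + \frac{7}{4} = \frac{27}{4} \approx 6.75$)
$d{\left(o \right)} = \frac{3}{4} + o$ ($d{\left(o \right)} = -6 + \left(o + \frac{27}{4}\right) = -6 + \left(\frac{27}{4} + o\right) = \frac{3}{4} + o$)
$c = - \frac{53}{4}$ ($c = - 9 \left(1 - 9\right) + \left(\frac{3}{4} - 86\right) = \left(-9\right) \left(-8\right) - \frac{341}{4} = 72 - \frac{341}{4} = - \frac{53}{4} \approx -13.25$)
$c + \left(-87 - 91\right) \left(-72\right) = - \frac{53}{4} + \left(-87 - 91\right) \left(-72\right) = - \frac{53}{4} - -12816 = - \frac{53}{4} + 12816 = \frac{51211}{4}$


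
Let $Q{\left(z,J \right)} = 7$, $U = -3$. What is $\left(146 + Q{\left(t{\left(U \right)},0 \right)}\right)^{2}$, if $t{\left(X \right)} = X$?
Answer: $23409$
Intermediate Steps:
$\left(146 + Q{\left(t{\left(U \right)},0 \right)}\right)^{2} = \left(146 + 7\right)^{2} = 153^{2} = 23409$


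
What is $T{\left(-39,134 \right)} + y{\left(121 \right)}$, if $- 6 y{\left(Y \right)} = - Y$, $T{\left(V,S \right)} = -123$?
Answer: $- \frac{617}{6} \approx -102.83$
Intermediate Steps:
$y{\left(Y \right)} = \frac{Y}{6}$ ($y{\left(Y \right)} = - \frac{\left(-1\right) Y}{6} = \frac{Y}{6}$)
$T{\left(-39,134 \right)} + y{\left(121 \right)} = -123 + \frac{1}{6} \cdot 121 = -123 + \frac{121}{6} = - \frac{617}{6}$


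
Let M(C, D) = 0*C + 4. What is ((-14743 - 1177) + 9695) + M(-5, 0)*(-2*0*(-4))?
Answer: -6225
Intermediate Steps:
M(C, D) = 4 (M(C, D) = 0 + 4 = 4)
((-14743 - 1177) + 9695) + M(-5, 0)*(-2*0*(-4)) = ((-14743 - 1177) + 9695) + 4*(-2*0*(-4)) = (-15920 + 9695) + 4*(0*(-4)) = -6225 + 4*0 = -6225 + 0 = -6225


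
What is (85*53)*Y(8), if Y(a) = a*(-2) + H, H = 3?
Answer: -58565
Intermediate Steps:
Y(a) = 3 - 2*a (Y(a) = a*(-2) + 3 = -2*a + 3 = 3 - 2*a)
(85*53)*Y(8) = (85*53)*(3 - 2*8) = 4505*(3 - 16) = 4505*(-13) = -58565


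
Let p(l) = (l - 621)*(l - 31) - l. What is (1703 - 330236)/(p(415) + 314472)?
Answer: -328533/234953 ≈ -1.3983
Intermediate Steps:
p(l) = -l + (-621 + l)*(-31 + l) (p(l) = (-621 + l)*(-31 + l) - l = -l + (-621 + l)*(-31 + l))
(1703 - 330236)/(p(415) + 314472) = (1703 - 330236)/((19251 + 415² - 653*415) + 314472) = -328533/((19251 + 172225 - 270995) + 314472) = -328533/(-79519 + 314472) = -328533/234953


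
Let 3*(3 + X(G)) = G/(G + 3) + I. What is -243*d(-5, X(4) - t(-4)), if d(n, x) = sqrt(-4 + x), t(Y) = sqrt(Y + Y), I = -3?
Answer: -81*sqrt(-3444 - 882*I*sqrt(2))/7 ≈ -121.06 + 689.78*I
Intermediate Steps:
t(Y) = sqrt(2)*sqrt(Y) (t(Y) = sqrt(2*Y) = sqrt(2)*sqrt(Y))
X(G) = -4 + G/(3*(3 + G)) (X(G) = -3 + (G/(G + 3) - 3)/3 = -3 + (G/(3 + G) - 3)/3 = -3 + (-3 + G/(3 + G))/3 = -3 + (-1 + G/(3*(3 + G))) = -4 + G/(3*(3 + G)))
-243*d(-5, X(4) - t(-4)) = -243*sqrt(-4 + ((-36 - 11*4)/(3*(3 + 4)) - sqrt(2)*sqrt(-4))) = -243*sqrt(-4 + ((1/3)*(-36 - 44)/7 - sqrt(2)*2*I)) = -243*sqrt(-4 + ((1/3)*(1/7)*(-80) - 2*I*sqrt(2))) = -243*sqrt(-4 + (-80/21 - 2*I*sqrt(2))) = -243*sqrt(-164/21 - 2*I*sqrt(2))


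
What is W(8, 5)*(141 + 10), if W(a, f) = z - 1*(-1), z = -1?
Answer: 0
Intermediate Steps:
W(a, f) = 0 (W(a, f) = -1 - 1*(-1) = -1 + 1 = 0)
W(8, 5)*(141 + 10) = 0*(141 + 10) = 0*151 = 0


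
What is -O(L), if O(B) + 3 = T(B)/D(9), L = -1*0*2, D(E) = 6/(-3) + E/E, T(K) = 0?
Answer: 3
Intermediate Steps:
D(E) = -1 (D(E) = 6*(-⅓) + 1 = -2 + 1 = -1)
L = 0 (L = 0*2 = 0)
O(B) = -3 (O(B) = -3 + 0/(-1) = -3 + 0*(-1) = -3 + 0 = -3)
-O(L) = -1*(-3) = 3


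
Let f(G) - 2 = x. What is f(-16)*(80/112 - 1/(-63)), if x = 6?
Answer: 368/63 ≈ 5.8413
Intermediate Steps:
f(G) = 8 (f(G) = 2 + 6 = 8)
f(-16)*(80/112 - 1/(-63)) = 8*(80/112 - 1/(-63)) = 8*(80*(1/112) - 1*(-1/63)) = 8*(5/7 + 1/63) = 8*(46/63) = 368/63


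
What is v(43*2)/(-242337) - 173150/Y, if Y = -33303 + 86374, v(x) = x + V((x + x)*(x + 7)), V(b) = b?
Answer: -42814139372/12861066927 ≈ -3.3290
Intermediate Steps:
v(x) = x + 2*x*(7 + x) (v(x) = x + (x + x)*(x + 7) = x + (2*x)*(7 + x) = x + 2*x*(7 + x))
Y = 53071
v(43*2)/(-242337) - 173150/Y = ((43*2)*(15 + 2*(43*2)))/(-242337) - 173150/53071 = (86*(15 + 2*86))*(-1/242337) - 173150*1/53071 = (86*(15 + 172))*(-1/242337) - 173150/53071 = (86*187)*(-1/242337) - 173150/53071 = 16082*(-1/242337) - 173150/53071 = -16082/242337 - 173150/53071 = -42814139372/12861066927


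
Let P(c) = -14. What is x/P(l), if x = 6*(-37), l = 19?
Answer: 111/7 ≈ 15.857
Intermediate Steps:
x = -222
x/P(l) = -222/(-14) = -222*(-1/14) = 111/7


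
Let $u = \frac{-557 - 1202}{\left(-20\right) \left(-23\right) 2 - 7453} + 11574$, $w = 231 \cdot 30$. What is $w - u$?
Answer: $- \frac{30341011}{6533} \approx -4644.3$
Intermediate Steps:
$w = 6930$
$u = \frac{75614701}{6533}$ ($u = - \frac{1759}{460 \cdot 2 - 7453} + 11574 = - \frac{1759}{920 - 7453} + 11574 = - \frac{1759}{-6533} + 11574 = \left(-1759\right) \left(- \frac{1}{6533}\right) + 11574 = \frac{1759}{6533} + 11574 = \frac{75614701}{6533} \approx 11574.0$)
$w - u = 6930 - \frac{75614701}{6533} = - \frac{30341011}{6533}$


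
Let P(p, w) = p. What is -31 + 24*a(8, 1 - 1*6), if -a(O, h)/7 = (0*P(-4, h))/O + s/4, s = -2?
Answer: 53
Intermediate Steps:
a(O, h) = 7/2 (a(O, h) = -7*((0*(-4))/O - 2/4) = -7*(0/O - 2*¼) = -7*(0 - ½) = -7*(-½) = 7/2)
-31 + 24*a(8, 1 - 1*6) = -31 + 24*(7/2) = -31 + 84 = 53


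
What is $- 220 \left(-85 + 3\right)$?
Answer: $18040$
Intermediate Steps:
$- 220 \left(-85 + 3\right) = \left(-220\right) \left(-82\right) = 18040$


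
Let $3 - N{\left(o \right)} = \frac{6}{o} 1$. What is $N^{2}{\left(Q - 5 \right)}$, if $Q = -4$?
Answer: $\frac{121}{9} \approx 13.444$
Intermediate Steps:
$N{\left(o \right)} = 3 - \frac{6}{o}$ ($N{\left(o \right)} = 3 - \frac{6}{o} 1 = 3 - \frac{6}{o}$)
$N^{2}{\left(Q - 5 \right)} = \left(3 - \frac{6}{-4 - 5}\right)^{2} = \left(3 - \frac{6}{-9}\right)^{2} = \left(3 - - \frac{2}{3}\right)^{2} = \left(3 + \frac{2}{3}\right)^{2} = \left(\frac{11}{3}\right)^{2} = \frac{121}{9}$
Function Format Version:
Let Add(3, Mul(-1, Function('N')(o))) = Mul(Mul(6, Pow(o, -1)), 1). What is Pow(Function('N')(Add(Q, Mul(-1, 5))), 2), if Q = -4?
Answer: Rational(121, 9) ≈ 13.444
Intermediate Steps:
Function('N')(o) = Add(3, Mul(-6, Pow(o, -1))) (Function('N')(o) = Add(3, Mul(-1, Mul(Mul(6, Pow(o, -1)), 1))) = Add(3, Mul(-1, Mul(6, Pow(o, -1)))) = Add(3, Mul(-6, Pow(o, -1))))
Pow(Function('N')(Add(Q, Mul(-1, 5))), 2) = Pow(Add(3, Mul(-6, Pow(Add(-4, Mul(-1, 5)), -1))), 2) = Pow(Add(3, Mul(-6, Pow(Add(-4, -5), -1))), 2) = Pow(Add(3, Mul(-6, Pow(-9, -1))), 2) = Pow(Add(3, Mul(-6, Rational(-1, 9))), 2) = Pow(Add(3, Rational(2, 3)), 2) = Pow(Rational(11, 3), 2) = Rational(121, 9)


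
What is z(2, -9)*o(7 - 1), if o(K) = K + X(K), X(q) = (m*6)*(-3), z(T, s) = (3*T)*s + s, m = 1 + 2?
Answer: 3024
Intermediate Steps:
m = 3
z(T, s) = s + 3*T*s (z(T, s) = 3*T*s + s = s + 3*T*s)
X(q) = -54 (X(q) = (3*6)*(-3) = 18*(-3) = -54)
o(K) = -54 + K (o(K) = K - 54 = -54 + K)
z(2, -9)*o(7 - 1) = (-9*(1 + 3*2))*(-54 + (7 - 1)) = (-9*(1 + 6))*(-54 + 6) = -9*7*(-48) = -63*(-48) = 3024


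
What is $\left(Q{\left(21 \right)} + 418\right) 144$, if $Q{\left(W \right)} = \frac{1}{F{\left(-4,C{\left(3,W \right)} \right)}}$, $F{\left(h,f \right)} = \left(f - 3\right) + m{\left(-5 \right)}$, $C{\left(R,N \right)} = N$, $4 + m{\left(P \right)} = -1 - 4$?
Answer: $60208$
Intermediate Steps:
$m{\left(P \right)} = -9$ ($m{\left(P \right)} = -4 - 5 = -9$)
$F{\left(h,f \right)} = -12 + f$ ($F{\left(h,f \right)} = \left(f - 3\right) - 9 = \left(-3 + f\right) - 9 = -12 + f$)
$Q{\left(W \right)} = \frac{1}{-12 + W}$
$\left(Q{\left(21 \right)} + 418\right) 144 = \left(\frac{1}{-12 + 21} + 418\right) 144 = \left(\frac{1}{9} + 418\right) 144 = \frac{3763}{9} \cdot 144 = 60208$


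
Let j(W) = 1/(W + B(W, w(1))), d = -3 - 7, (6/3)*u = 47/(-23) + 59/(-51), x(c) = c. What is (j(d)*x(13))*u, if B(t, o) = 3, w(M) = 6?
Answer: 24401/8211 ≈ 2.9717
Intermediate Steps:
u = -1877/1173 (u = (47/(-23) + 59/(-51))/2 = (47*(-1/23) + 59*(-1/51))/2 = (-47/23 - 59/51)/2 = (1/2)*(-3754/1173) = -1877/1173 ≈ -1.6002)
d = -10
j(W) = 1/(3 + W) (j(W) = 1/(W + 3) = 1/(3 + W))
(j(d)*x(13))*u = (13/(3 - 10))*(-1877/1173) = (13/(-7))*(-1877/1173) = -1/7*13*(-1877/1173) = -13/7*(-1877/1173) = 24401/8211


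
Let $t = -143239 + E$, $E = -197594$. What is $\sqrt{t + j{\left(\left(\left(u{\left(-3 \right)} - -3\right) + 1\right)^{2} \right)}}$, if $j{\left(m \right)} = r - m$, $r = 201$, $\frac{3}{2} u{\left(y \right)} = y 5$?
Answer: $6 i \sqrt{9463} \approx 583.67 i$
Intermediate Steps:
$u{\left(y \right)} = \frac{10 y}{3}$ ($u{\left(y \right)} = \frac{2 y 5}{3} = \frac{2 \cdot 5 y}{3} = \frac{10 y}{3}$)
$j{\left(m \right)} = 201 - m$
$t = -340833$ ($t = -143239 - 197594 = -340833$)
$\sqrt{t + j{\left(\left(\left(u{\left(-3 \right)} - -3\right) + 1\right)^{2} \right)}} = \sqrt{-340833 + \left(201 - \left(\left(\frac{10}{3} \left(-3\right) - -3\right) + 1\right)^{2}\right)} = \sqrt{-340833 + \left(201 - \left(\left(-10 + 3\right) + 1\right)^{2}\right)} = \sqrt{-340833 + \left(201 - \left(-7 + 1\right)^{2}\right)} = \sqrt{-340833 + \left(201 - \left(-6\right)^{2}\right)} = \sqrt{-340833 + \left(201 - 36\right)} = \sqrt{-340833 + 165} = \sqrt{-340668} = 6 i \sqrt{9463}$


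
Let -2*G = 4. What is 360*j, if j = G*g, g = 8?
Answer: -5760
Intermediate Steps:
G = -2 (G = -½*4 = -2)
j = -16 (j = -2*8 = -16)
360*j = 360*(-16) = -5760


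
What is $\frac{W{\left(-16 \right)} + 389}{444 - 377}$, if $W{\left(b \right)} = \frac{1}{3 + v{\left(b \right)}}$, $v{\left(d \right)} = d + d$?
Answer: $\frac{11280}{1943} \approx 5.8055$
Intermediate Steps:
$v{\left(d \right)} = 2 d$
$W{\left(b \right)} = \frac{1}{3 + 2 b}$
$\frac{W{\left(-16 \right)} + 389}{444 - 377} = \frac{\frac{1}{3 + 2 \left(-16\right)} + 389}{444 - 377} = \frac{\frac{1}{3 - 32} + 389}{67} = \left(\frac{1}{-29} + 389\right) \frac{1}{67} = \left(- \frac{1}{29} + 389\right) \frac{1}{67} = \frac{11280}{29} \cdot \frac{1}{67} = \frac{11280}{1943}$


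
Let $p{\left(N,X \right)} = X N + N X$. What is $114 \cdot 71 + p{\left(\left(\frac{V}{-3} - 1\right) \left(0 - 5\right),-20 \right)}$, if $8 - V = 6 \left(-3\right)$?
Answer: $\frac{18482}{3} \approx 6160.7$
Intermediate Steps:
$V = 26$ ($V = 8 - 6 \left(-3\right) = 8 - -18 = 8 + 18 = 26$)
$p{\left(N,X \right)} = 2 N X$ ($p{\left(N,X \right)} = N X + N X = 2 N X$)
$114 \cdot 71 + p{\left(\left(\frac{V}{-3} - 1\right) \left(0 - 5\right),-20 \right)} = 114 \cdot 71 + 2 \left(\frac{26}{-3} - 1\right) \left(0 - 5\right) \left(-20\right) = 8094 + 2 \left(26 \left(- \frac{1}{3}\right) - 1\right) \left(-5\right) \left(-20\right) = 8094 + 2 \left(- \frac{26}{3} - 1\right) \left(-5\right) \left(-20\right) = 8094 + 2 \left(\left(- \frac{29}{3}\right) \left(-5\right)\right) \left(-20\right) = 8094 + 2 \cdot \frac{145}{3} \left(-20\right) = 8094 - \frac{5800}{3} = \frac{18482}{3}$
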